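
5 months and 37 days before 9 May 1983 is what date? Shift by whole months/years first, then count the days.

November 2, 1982

Subtracting 5 months and 37 days from May 9, 1983: first the month/year part, then the days.
month 5 − 5 = 0, which is month 12 of year 1982 → December 1982.
Day 9 is valid in December, giving December 9, 1982.
Now subtract 37 days from December 9, 1982.
Going back 9 days from December 9, 1982 reaches the end of the previous month; 37 − 9 = 28 left.
November 1982 has 30 days; 30 − 28 = 2 → November 2, 1982.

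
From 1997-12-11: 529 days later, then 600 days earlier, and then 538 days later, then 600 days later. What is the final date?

Counting forward 529 days from December 11, 1997:
December has 31 days, so 31 − 11 = 20 days remain after December 11, 1997; 529 − 20 = 509 left.
January 1998 has 31 days: 509 − 31 = 478 left.
February 1998 has 28 days (1998 is not a leap year): 478 − 28 = 450 left.
March 1998 has 31 days: 450 − 31 = 419 left.
April 1998 has 30 days: 419 − 30 = 389 left.
May 1998 has 31 days: 389 − 31 = 358 left.
June 1998 has 30 days: 358 − 30 = 328 left.
July 1998 has 31 days: 328 − 31 = 297 left.
August 1998 has 31 days: 297 − 31 = 266 left.
September 1998 has 30 days: 266 − 30 = 236 left.
October 1998 has 31 days: 236 − 31 = 205 left.
November 1998 has 30 days: 205 − 30 = 175 left.
December 1998 has 31 days: 175 − 31 = 144 left.
January 1999 has 31 days: 144 − 31 = 113 left.
February 1999 has 28 days (1999 is not a leap year): 113 − 28 = 85 left.
March 1999 has 31 days: 85 − 31 = 54 left.
April 1999 has 30 days: 54 − 30 = 24 left.
24 days into May 1999 → May 24, 1999.
Counting back 600 days from May 24, 1999:
Going back 24 days from May 24, 1999 reaches the end of the previous month; 600 − 24 = 576 left.
April 1999 has 30 days: 576 − 30 = 546 left.
March 1999 has 31 days: 546 − 31 = 515 left.
February 1999 has 28 days (1999 is not a leap year): 515 − 28 = 487 left.
January 1999 has 31 days: 487 − 31 = 456 left.
December 1998 has 31 days: 456 − 31 = 425 left.
November 1998 has 30 days: 425 − 30 = 395 left.
October 1998 has 31 days: 395 − 31 = 364 left.
September 1998 has 30 days: 364 − 30 = 334 left.
August 1998 has 31 days: 334 − 31 = 303 left.
July 1998 has 31 days: 303 − 31 = 272 left.
June 1998 has 30 days: 272 − 30 = 242 left.
May 1998 has 31 days: 242 − 31 = 211 left.
April 1998 has 30 days: 211 − 30 = 181 left.
March 1998 has 31 days: 181 − 31 = 150 left.
February 1998 has 28 days (1998 is not a leap year): 150 − 28 = 122 left.
January 1998 has 31 days: 122 − 31 = 91 left.
December 1997 has 31 days: 91 − 31 = 60 left.
November 1997 has 30 days: 60 − 30 = 30 left.
October 1997 has 31 days; 31 − 30 = 1 → October 1, 1997.
Advancing 538 days from October 1, 1997:
October has 31 days, so 31 − 1 = 30 days remain after October 1, 1997; 538 − 30 = 508 left.
November 1997 has 30 days: 508 − 30 = 478 left.
December 1997 has 31 days: 478 − 31 = 447 left.
January 1998 has 31 days: 447 − 31 = 416 left.
February 1998 has 28 days (1998 is not a leap year): 416 − 28 = 388 left.
March 1998 has 31 days: 388 − 31 = 357 left.
April 1998 has 30 days: 357 − 30 = 327 left.
May 1998 has 31 days: 327 − 31 = 296 left.
June 1998 has 30 days: 296 − 30 = 266 left.
July 1998 has 31 days: 266 − 31 = 235 left.
August 1998 has 31 days: 235 − 31 = 204 left.
September 1998 has 30 days: 204 − 30 = 174 left.
October 1998 has 31 days: 174 − 31 = 143 left.
November 1998 has 30 days: 143 − 30 = 113 left.
December 1998 has 31 days: 113 − 31 = 82 left.
January 1999 has 31 days: 82 − 31 = 51 left.
February 1999 has 28 days (1999 is not a leap year): 51 − 28 = 23 left.
23 days into March 1999 → March 23, 1999.
Advancing 600 days from March 23, 1999:
March has 31 days, so 31 − 23 = 8 days remain after March 23, 1999; 600 − 8 = 592 left.
April 1999 has 30 days: 592 − 30 = 562 left.
May 1999 has 31 days: 562 − 31 = 531 left.
June 1999 has 30 days: 531 − 30 = 501 left.
July 1999 has 31 days: 501 − 31 = 470 left.
August 1999 has 31 days: 470 − 31 = 439 left.
September 1999 has 30 days: 439 − 30 = 409 left.
October 1999 has 31 days: 409 − 31 = 378 left.
November 1999 has 30 days: 378 − 30 = 348 left.
December 1999 has 31 days: 348 − 31 = 317 left.
January 2000 has 31 days: 317 − 31 = 286 left.
February 2000 has 29 days (2000 is a leap year (divisible by 400)): 286 − 29 = 257 left.
March 2000 has 31 days: 257 − 31 = 226 left.
April 2000 has 30 days: 226 − 30 = 196 left.
May 2000 has 31 days: 196 − 31 = 165 left.
June 2000 has 30 days: 165 − 30 = 135 left.
July 2000 has 31 days: 135 − 31 = 104 left.
August 2000 has 31 days: 104 − 31 = 73 left.
September 2000 has 30 days: 73 − 30 = 43 left.
October 2000 has 31 days: 43 − 31 = 12 left.
12 days into November 2000 → November 12, 2000.

November 12, 2000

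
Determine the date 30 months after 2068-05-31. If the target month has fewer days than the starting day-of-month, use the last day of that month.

November 30, 2070

Advancing 30 months from May 31, 2068.
month 5 + 30 = 35, which is month 11 of year 2070 → November 2070.
November 2070 has only 30 days and the start was day 31, so the date clamps to November 30, 2070.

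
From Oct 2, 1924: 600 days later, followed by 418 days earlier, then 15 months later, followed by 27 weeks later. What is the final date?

January 7, 1927

Adding 600 days from October 2, 1924:
October has 31 days, so 31 − 2 = 29 days remain after October 2, 1924; 600 − 29 = 571 left.
November 1924 has 30 days: 571 − 30 = 541 left.
December 1924 has 31 days: 541 − 31 = 510 left.
January 1925 has 31 days: 510 − 31 = 479 left.
February 1925 has 28 days (1925 is not a leap year): 479 − 28 = 451 left.
March 1925 has 31 days: 451 − 31 = 420 left.
April 1925 has 30 days: 420 − 30 = 390 left.
May 1925 has 31 days: 390 − 31 = 359 left.
June 1925 has 30 days: 359 − 30 = 329 left.
July 1925 has 31 days: 329 − 31 = 298 left.
August 1925 has 31 days: 298 − 31 = 267 left.
September 1925 has 30 days: 267 − 30 = 237 left.
October 1925 has 31 days: 237 − 31 = 206 left.
November 1925 has 30 days: 206 − 30 = 176 left.
December 1925 has 31 days: 176 − 31 = 145 left.
January 1926 has 31 days: 145 − 31 = 114 left.
February 1926 has 28 days (1926 is not a leap year): 114 − 28 = 86 left.
March 1926 has 31 days: 86 − 31 = 55 left.
April 1926 has 30 days: 55 − 30 = 25 left.
25 days into May 1926 → May 25, 1926.
Subtracting 418 days from May 25, 1926:
Going back 25 days from May 25, 1926 reaches the end of the previous month; 418 − 25 = 393 left.
April 1926 has 30 days: 393 − 30 = 363 left.
March 1926 has 31 days: 363 − 31 = 332 left.
February 1926 has 28 days (1926 is not a leap year): 332 − 28 = 304 left.
January 1926 has 31 days: 304 − 31 = 273 left.
December 1925 has 31 days: 273 − 31 = 242 left.
November 1925 has 30 days: 242 − 30 = 212 left.
October 1925 has 31 days: 212 − 31 = 181 left.
September 1925 has 30 days: 181 − 30 = 151 left.
August 1925 has 31 days: 151 − 31 = 120 left.
July 1925 has 31 days: 120 − 31 = 89 left.
June 1925 has 30 days: 89 − 30 = 59 left.
May 1925 has 31 days: 59 − 31 = 28 left.
April 1925 has 30 days; 30 − 28 = 2 → April 2, 1925.
Counting forward 15 months from April 2, 1925:
month 4 + 15 = 19, which is month 7 of year 1926 → July 1926.
Day 2 is valid in July, giving July 2, 1926.
Advancing 27 weeks (= 189 days) from July 2, 1926:
July has 31 days, so 31 − 2 = 29 days remain after July 2, 1926; 189 − 29 = 160 left.
August 1926 has 31 days: 160 − 31 = 129 left.
September 1926 has 30 days: 129 − 30 = 99 left.
October 1926 has 31 days: 99 − 31 = 68 left.
November 1926 has 30 days: 68 − 30 = 38 left.
December 1926 has 31 days: 38 − 31 = 7 left.
7 days into January 1927 → January 7, 1927.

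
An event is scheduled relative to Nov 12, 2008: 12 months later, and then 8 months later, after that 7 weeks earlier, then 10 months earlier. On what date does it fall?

July 24, 2009

Counting forward 12 months from November 12, 2008:
month 11 + 12 = 23, which is month 11 of year 2009 → November 2009.
Day 12 is valid in November, giving November 12, 2009.
Advancing 8 months from November 12, 2009:
month 11 + 8 = 19, which is month 7 of year 2010 → July 2010.
Day 12 is valid in July, giving July 12, 2010.
Subtracting 7 weeks (= 49 days) from July 12, 2010:
Going back 12 days from July 12, 2010 reaches the end of the previous month; 49 − 12 = 37 left.
June 2010 has 30 days: 37 − 30 = 7 left.
May 2010 has 31 days; 31 − 7 = 24 → May 24, 2010.
Counting back 10 months from May 24, 2010:
month 5 − 10 = -5, which is month 7 of year 2009 → July 2009.
Day 24 is valid in July, giving July 24, 2009.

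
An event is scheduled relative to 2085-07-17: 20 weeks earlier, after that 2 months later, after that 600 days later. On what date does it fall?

December 18, 2086

Going back 20 weeks (= 140 days) from July 17, 2085:
Going back 17 days from July 17, 2085 reaches the end of the previous month; 140 − 17 = 123 left.
June 2085 has 30 days: 123 − 30 = 93 left.
May 2085 has 31 days: 93 − 31 = 62 left.
April 2085 has 30 days: 62 − 30 = 32 left.
March 2085 has 31 days: 32 − 31 = 1 left.
February 2085 has 28 days; 28 − 1 = 27 → February 27, 2085.
Advancing 2 months from February 27, 2085:
month 2 + 2 = 4 → April 2085.
Day 27 is valid in April, giving April 27, 2085.
Counting forward 600 days from April 27, 2085:
April has 30 days, so 30 − 27 = 3 days remain after April 27, 2085; 600 − 3 = 597 left.
May 2085 has 31 days: 597 − 31 = 566 left.
June 2085 has 30 days: 566 − 30 = 536 left.
July 2085 has 31 days: 536 − 31 = 505 left.
August 2085 has 31 days: 505 − 31 = 474 left.
September 2085 has 30 days: 474 − 30 = 444 left.
October 2085 has 31 days: 444 − 31 = 413 left.
November 2085 has 30 days: 413 − 30 = 383 left.
December 2085 has 31 days: 383 − 31 = 352 left.
January 2086 has 31 days: 352 − 31 = 321 left.
February 2086 has 28 days (2086 is not a leap year): 321 − 28 = 293 left.
March 2086 has 31 days: 293 − 31 = 262 left.
April 2086 has 30 days: 262 − 30 = 232 left.
May 2086 has 31 days: 232 − 31 = 201 left.
June 2086 has 30 days: 201 − 30 = 171 left.
July 2086 has 31 days: 171 − 31 = 140 left.
August 2086 has 31 days: 140 − 31 = 109 left.
September 2086 has 30 days: 109 − 30 = 79 left.
October 2086 has 31 days: 79 − 31 = 48 left.
November 2086 has 30 days: 48 − 30 = 18 left.
18 days into December 2086 → December 18, 2086.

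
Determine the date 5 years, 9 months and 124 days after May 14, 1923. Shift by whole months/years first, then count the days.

June 18, 1929

Adding 5 years, 9 months and 124 days from May 14, 1923: first the month/year part, then the days.
+5 years → 1928; month 5 + 9 = 14, which is month 2 of year 1929 → February 1929.
Day 14 is valid in February, giving February 14, 1929.
Now add 124 days from February 14, 1929.
February has 28 days, so 28 − 14 = 14 days remain after February 14, 1929; 124 − 14 = 110 left.
March 1929 has 31 days: 110 − 31 = 79 left.
April 1929 has 30 days: 79 − 30 = 49 left.
May 1929 has 31 days: 49 − 31 = 18 left.
18 days into June 1929 → June 18, 1929.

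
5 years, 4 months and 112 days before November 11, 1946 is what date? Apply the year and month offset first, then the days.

Counting back 5 years, 4 months and 112 days from November 11, 1946: first the month/year part, then the days.
-5 years → 1941; month 11 − 4 = 7 → July 1941.
Day 11 is valid in July, giving July 11, 1941.
Now subtract 112 days from July 11, 1941.
Going back 11 days from July 11, 1941 reaches the end of the previous month; 112 − 11 = 101 left.
June 1941 has 30 days: 101 − 30 = 71 left.
May 1941 has 31 days: 71 − 31 = 40 left.
April 1941 has 30 days: 40 − 30 = 10 left.
March 1941 has 31 days; 31 − 10 = 21 → March 21, 1941.

March 21, 1941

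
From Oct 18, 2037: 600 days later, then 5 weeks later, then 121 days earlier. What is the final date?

Advancing 600 days from October 18, 2037:
October has 31 days, so 31 − 18 = 13 days remain after October 18, 2037; 600 − 13 = 587 left.
November 2037 has 30 days: 587 − 30 = 557 left.
December 2037 has 31 days: 557 − 31 = 526 left.
January 2038 has 31 days: 526 − 31 = 495 left.
February 2038 has 28 days (2038 is not a leap year): 495 − 28 = 467 left.
March 2038 has 31 days: 467 − 31 = 436 left.
April 2038 has 30 days: 436 − 30 = 406 left.
May 2038 has 31 days: 406 − 31 = 375 left.
June 2038 has 30 days: 375 − 30 = 345 left.
July 2038 has 31 days: 345 − 31 = 314 left.
August 2038 has 31 days: 314 − 31 = 283 left.
September 2038 has 30 days: 283 − 30 = 253 left.
October 2038 has 31 days: 253 − 31 = 222 left.
November 2038 has 30 days: 222 − 30 = 192 left.
December 2038 has 31 days: 192 − 31 = 161 left.
January 2039 has 31 days: 161 − 31 = 130 left.
February 2039 has 28 days (2039 is not a leap year): 130 − 28 = 102 left.
March 2039 has 31 days: 102 − 31 = 71 left.
April 2039 has 30 days: 71 − 30 = 41 left.
May 2039 has 31 days: 41 − 31 = 10 left.
10 days into June 2039 → June 10, 2039.
Counting forward 5 weeks (= 35 days) from June 10, 2039:
June has 30 days, so 30 − 10 = 20 days remain after June 10, 2039; 35 − 20 = 15 left.
15 days into July 2039 → July 15, 2039.
Subtracting 121 days from July 15, 2039:
Going back 15 days from July 15, 2039 reaches the end of the previous month; 121 − 15 = 106 left.
June 2039 has 30 days: 106 − 30 = 76 left.
May 2039 has 31 days: 76 − 31 = 45 left.
April 2039 has 30 days: 45 − 30 = 15 left.
March 2039 has 31 days; 31 − 15 = 16 → March 16, 2039.

March 16, 2039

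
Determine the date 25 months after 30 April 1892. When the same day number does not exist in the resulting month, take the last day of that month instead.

Advancing 25 months from April 30, 1892.
month 4 + 25 = 29, which is month 5 of year 1894 → May 1894.
Day 30 is valid in May, giving May 30, 1894.

May 30, 1894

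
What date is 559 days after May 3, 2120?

November 13, 2121

Advancing 559 days from May 3, 2120.
May has 31 days, so 31 − 3 = 28 days remain after May 3, 2120; 559 − 28 = 531 left.
June 2120 has 30 days: 531 − 30 = 501 left.
July 2120 has 31 days: 501 − 31 = 470 left.
August 2120 has 31 days: 470 − 31 = 439 left.
September 2120 has 30 days: 439 − 30 = 409 left.
October 2120 has 31 days: 409 − 31 = 378 left.
November 2120 has 30 days: 378 − 30 = 348 left.
December 2120 has 31 days: 348 − 31 = 317 left.
January 2121 has 31 days: 317 − 31 = 286 left.
February 2121 has 28 days (2121 is not a leap year): 286 − 28 = 258 left.
March 2121 has 31 days: 258 − 31 = 227 left.
April 2121 has 30 days: 227 − 30 = 197 left.
May 2121 has 31 days: 197 − 31 = 166 left.
June 2121 has 30 days: 166 − 30 = 136 left.
July 2121 has 31 days: 136 − 31 = 105 left.
August 2121 has 31 days: 105 − 31 = 74 left.
September 2121 has 30 days: 74 − 30 = 44 left.
October 2121 has 31 days: 44 − 31 = 13 left.
13 days into November 2121 → November 13, 2121.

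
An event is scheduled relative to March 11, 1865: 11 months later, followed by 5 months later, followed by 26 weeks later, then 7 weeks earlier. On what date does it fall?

November 21, 1866

Adding 11 months from March 11, 1865:
month 3 + 11 = 14, which is month 2 of year 1866 → February 1866.
Day 11 is valid in February, giving February 11, 1866.
Advancing 5 months from February 11, 1866:
month 2 + 5 = 7 → July 1866.
Day 11 is valid in July, giving July 11, 1866.
Adding 26 weeks (= 182 days) from July 11, 1866:
July has 31 days, so 31 − 11 = 20 days remain after July 11, 1866; 182 − 20 = 162 left.
August 1866 has 31 days: 162 − 31 = 131 left.
September 1866 has 30 days: 131 − 30 = 101 left.
October 1866 has 31 days: 101 − 31 = 70 left.
November 1866 has 30 days: 70 − 30 = 40 left.
December 1866 has 31 days: 40 − 31 = 9 left.
9 days into January 1867 → January 9, 1867.
Counting back 7 weeks (= 49 days) from January 9, 1867:
Going back 9 days from January 9, 1867 reaches the end of the previous month; 49 − 9 = 40 left.
December 1866 has 31 days: 40 − 31 = 9 left.
November 1866 has 30 days; 30 − 9 = 21 → November 21, 1866.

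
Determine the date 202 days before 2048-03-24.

Counting back 202 days from March 24, 2048.
Going back 24 days from March 24, 2048 reaches the end of the previous month; 202 − 24 = 178 left.
February 2048 has 29 days (2048 is a leap year): 178 − 29 = 149 left.
January 2048 has 31 days: 149 − 31 = 118 left.
December 2047 has 31 days: 118 − 31 = 87 left.
November 2047 has 30 days: 87 − 30 = 57 left.
October 2047 has 31 days: 57 − 31 = 26 left.
September 2047 has 30 days; 30 − 26 = 4 → September 4, 2047.

September 4, 2047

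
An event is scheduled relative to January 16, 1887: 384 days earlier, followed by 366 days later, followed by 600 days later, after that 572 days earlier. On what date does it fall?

January 26, 1887

Subtracting 384 days from January 16, 1887:
Going back 16 days from January 16, 1887 reaches the end of the previous month; 384 − 16 = 368 left.
December 1886 has 31 days: 368 − 31 = 337 left.
November 1886 has 30 days: 337 − 30 = 307 left.
October 1886 has 31 days: 307 − 31 = 276 left.
September 1886 has 30 days: 276 − 30 = 246 left.
August 1886 has 31 days: 246 − 31 = 215 left.
July 1886 has 31 days: 215 − 31 = 184 left.
June 1886 has 30 days: 184 − 30 = 154 left.
May 1886 has 31 days: 154 − 31 = 123 left.
April 1886 has 30 days: 123 − 30 = 93 left.
March 1886 has 31 days: 93 − 31 = 62 left.
February 1886 has 28 days (1886 is not a leap year): 62 − 28 = 34 left.
January 1886 has 31 days: 34 − 31 = 3 left.
December 1885 has 31 days; 31 − 3 = 28 → December 28, 1885.
Adding 366 days from December 28, 1885:
December has 31 days, so 31 − 28 = 3 days remain after December 28, 1885; 366 − 3 = 363 left.
January 1886 has 31 days: 363 − 31 = 332 left.
February 1886 has 28 days (1886 is not a leap year): 332 − 28 = 304 left.
March 1886 has 31 days: 304 − 31 = 273 left.
April 1886 has 30 days: 273 − 30 = 243 left.
May 1886 has 31 days: 243 − 31 = 212 left.
June 1886 has 30 days: 212 − 30 = 182 left.
July 1886 has 31 days: 182 − 31 = 151 left.
August 1886 has 31 days: 151 − 31 = 120 left.
September 1886 has 30 days: 120 − 30 = 90 left.
October 1886 has 31 days: 90 − 31 = 59 left.
November 1886 has 30 days: 59 − 30 = 29 left.
29 days into December 1886 → December 29, 1886.
Advancing 600 days from December 29, 1886:
December has 31 days, so 31 − 29 = 2 days remain after December 29, 1886; 600 − 2 = 598 left.
January 1887 has 31 days: 598 − 31 = 567 left.
February 1887 has 28 days (1887 is not a leap year): 567 − 28 = 539 left.
March 1887 has 31 days: 539 − 31 = 508 left.
April 1887 has 30 days: 508 − 30 = 478 left.
May 1887 has 31 days: 478 − 31 = 447 left.
June 1887 has 30 days: 447 − 30 = 417 left.
July 1887 has 31 days: 417 − 31 = 386 left.
August 1887 has 31 days: 386 − 31 = 355 left.
September 1887 has 30 days: 355 − 30 = 325 left.
October 1887 has 31 days: 325 − 31 = 294 left.
November 1887 has 30 days: 294 − 30 = 264 left.
December 1887 has 31 days: 264 − 31 = 233 left.
January 1888 has 31 days: 233 − 31 = 202 left.
February 1888 has 29 days (1888 is a leap year): 202 − 29 = 173 left.
March 1888 has 31 days: 173 − 31 = 142 left.
April 1888 has 30 days: 142 − 30 = 112 left.
May 1888 has 31 days: 112 − 31 = 81 left.
June 1888 has 30 days: 81 − 30 = 51 left.
July 1888 has 31 days: 51 − 31 = 20 left.
20 days into August 1888 → August 20, 1888.
Subtracting 572 days from August 20, 1888:
Going back 20 days from August 20, 1888 reaches the end of the previous month; 572 − 20 = 552 left.
July 1888 has 31 days: 552 − 31 = 521 left.
June 1888 has 30 days: 521 − 30 = 491 left.
May 1888 has 31 days: 491 − 31 = 460 left.
April 1888 has 30 days: 460 − 30 = 430 left.
March 1888 has 31 days: 430 − 31 = 399 left.
February 1888 has 29 days (1888 is a leap year): 399 − 29 = 370 left.
January 1888 has 31 days: 370 − 31 = 339 left.
December 1887 has 31 days: 339 − 31 = 308 left.
November 1887 has 30 days: 308 − 30 = 278 left.
October 1887 has 31 days: 278 − 31 = 247 left.
September 1887 has 30 days: 247 − 30 = 217 left.
August 1887 has 31 days: 217 − 31 = 186 left.
July 1887 has 31 days: 186 − 31 = 155 left.
June 1887 has 30 days: 155 − 30 = 125 left.
May 1887 has 31 days: 125 − 31 = 94 left.
April 1887 has 30 days: 94 − 30 = 64 left.
March 1887 has 31 days: 64 − 31 = 33 left.
February 1887 has 28 days (1887 is not a leap year): 33 − 28 = 5 left.
January 1887 has 31 days; 31 − 5 = 26 → January 26, 1887.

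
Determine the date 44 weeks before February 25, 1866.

April 23, 1865

Counting back 44 weeks = 308 days from February 25, 1866.
Going back 25 days from February 25, 1866 reaches the end of the previous month; 308 − 25 = 283 left.
January 1866 has 31 days: 283 − 31 = 252 left.
December 1865 has 31 days: 252 − 31 = 221 left.
November 1865 has 30 days: 221 − 30 = 191 left.
October 1865 has 31 days: 191 − 31 = 160 left.
September 1865 has 30 days: 160 − 30 = 130 left.
August 1865 has 31 days: 130 − 31 = 99 left.
July 1865 has 31 days: 99 − 31 = 68 left.
June 1865 has 30 days: 68 − 30 = 38 left.
May 1865 has 31 days: 38 − 31 = 7 left.
April 1865 has 30 days; 30 − 7 = 23 → April 23, 1865.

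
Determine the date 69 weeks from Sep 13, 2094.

January 9, 2096

Counting forward 69 weeks = 483 days from September 13, 2094.
September has 30 days, so 30 − 13 = 17 days remain after September 13, 2094; 483 − 17 = 466 left.
October 2094 has 31 days: 466 − 31 = 435 left.
November 2094 has 30 days: 435 − 30 = 405 left.
December 2094 has 31 days: 405 − 31 = 374 left.
January 2095 has 31 days: 374 − 31 = 343 left.
February 2095 has 28 days (2095 is not a leap year): 343 − 28 = 315 left.
March 2095 has 31 days: 315 − 31 = 284 left.
April 2095 has 30 days: 284 − 30 = 254 left.
May 2095 has 31 days: 254 − 31 = 223 left.
June 2095 has 30 days: 223 − 30 = 193 left.
July 2095 has 31 days: 193 − 31 = 162 left.
August 2095 has 31 days: 162 − 31 = 131 left.
September 2095 has 30 days: 131 − 30 = 101 left.
October 2095 has 31 days: 101 − 31 = 70 left.
November 2095 has 30 days: 70 − 30 = 40 left.
December 2095 has 31 days: 40 − 31 = 9 left.
9 days into January 2096 → January 9, 2096.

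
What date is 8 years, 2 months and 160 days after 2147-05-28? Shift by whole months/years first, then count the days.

Advancing 8 years, 2 months and 160 days from May 28, 2147: first the month/year part, then the days.
+8 years → 2155; month 5 + 2 = 7 → July 2155.
Day 28 is valid in July, giving July 28, 2155.
Now add 160 days from July 28, 2155.
July has 31 days, so 31 − 28 = 3 days remain after July 28, 2155; 160 − 3 = 157 left.
August 2155 has 31 days: 157 − 31 = 126 left.
September 2155 has 30 days: 126 − 30 = 96 left.
October 2155 has 31 days: 96 − 31 = 65 left.
November 2155 has 30 days: 65 − 30 = 35 left.
December 2155 has 31 days: 35 − 31 = 4 left.
4 days into January 2156 → January 4, 2156.

January 4, 2156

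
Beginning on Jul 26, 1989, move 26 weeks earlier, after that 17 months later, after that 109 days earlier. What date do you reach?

Going back 26 weeks (= 182 days) from July 26, 1989:
Going back 26 days from July 26, 1989 reaches the end of the previous month; 182 − 26 = 156 left.
June 1989 has 30 days: 156 − 30 = 126 left.
May 1989 has 31 days: 126 − 31 = 95 left.
April 1989 has 30 days: 95 − 30 = 65 left.
March 1989 has 31 days: 65 − 31 = 34 left.
February 1989 has 28 days (1989 is not a leap year): 34 − 28 = 6 left.
January 1989 has 31 days; 31 − 6 = 25 → January 25, 1989.
Adding 17 months from January 25, 1989:
month 1 + 17 = 18, which is month 6 of year 1990 → June 1990.
Day 25 is valid in June, giving June 25, 1990.
Subtracting 109 days from June 25, 1990:
Going back 25 days from June 25, 1990 reaches the end of the previous month; 109 − 25 = 84 left.
May 1990 has 31 days: 84 − 31 = 53 left.
April 1990 has 30 days: 53 − 30 = 23 left.
March 1990 has 31 days; 31 − 23 = 8 → March 8, 1990.

March 8, 1990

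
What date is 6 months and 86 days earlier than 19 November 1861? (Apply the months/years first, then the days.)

February 22, 1861

Going back 6 months and 86 days from November 19, 1861: first the month/year part, then the days.
month 11 − 6 = 5 → May 1861.
Day 19 is valid in May, giving May 19, 1861.
Now subtract 86 days from May 19, 1861.
Going back 19 days from May 19, 1861 reaches the end of the previous month; 86 − 19 = 67 left.
April 1861 has 30 days: 67 − 30 = 37 left.
March 1861 has 31 days: 37 − 31 = 6 left.
February 1861 has 28 days; 28 − 6 = 22 → February 22, 1861.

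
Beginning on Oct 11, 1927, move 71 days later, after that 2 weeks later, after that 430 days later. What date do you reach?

Adding 71 days from October 11, 1927:
October has 31 days, so 31 − 11 = 20 days remain after October 11, 1927; 71 − 20 = 51 left.
November 1927 has 30 days: 51 − 30 = 21 left.
21 days into December 1927 → December 21, 1927.
Adding 2 weeks (= 14 days) from December 21, 1927:
December has 31 days, so 31 − 21 = 10 days remain after December 21, 1927; 14 − 10 = 4 left.
4 days into January 1928 → January 4, 1928.
Counting forward 430 days from January 4, 1928:
January has 31 days, so 31 − 4 = 27 days remain after January 4, 1928; 430 − 27 = 403 left.
February 1928 has 29 days (1928 is a leap year): 403 − 29 = 374 left.
March 1928 has 31 days: 374 − 31 = 343 left.
April 1928 has 30 days: 343 − 30 = 313 left.
May 1928 has 31 days: 313 − 31 = 282 left.
June 1928 has 30 days: 282 − 30 = 252 left.
July 1928 has 31 days: 252 − 31 = 221 left.
August 1928 has 31 days: 221 − 31 = 190 left.
September 1928 has 30 days: 190 − 30 = 160 left.
October 1928 has 31 days: 160 − 31 = 129 left.
November 1928 has 30 days: 129 − 30 = 99 left.
December 1928 has 31 days: 99 − 31 = 68 left.
January 1929 has 31 days: 68 − 31 = 37 left.
February 1929 has 28 days (1929 is not a leap year): 37 − 28 = 9 left.
9 days into March 1929 → March 9, 1929.

March 9, 1929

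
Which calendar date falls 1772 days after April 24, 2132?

March 1, 2137

Advancing 1772 days from April 24, 2132.
April has 30 days, so 30 − 24 = 6 days remain after April 24, 2132; 1772 − 6 = 1766 left.
May 2132 has 31 days: 1766 − 31 = 1735 left.
June 2132 has 30 days: 1735 − 30 = 1705 left.
July 2132 has 31 days: 1705 − 31 = 1674 left.
August 2132 has 31 days: 1674 − 31 = 1643 left.
September 2132 has 30 days: 1643 − 30 = 1613 left.
October 2132 has 31 days: 1613 − 31 = 1582 left.
November 2132 has 30 days: 1582 − 30 = 1552 left.
December 2132 has 31 days: 1552 − 31 = 1521 left.
January 2133 has 31 days: 1521 − 31 = 1490 left.
February 2133 has 28 days (2133 is not a leap year): 1490 − 28 = 1462 left.
March 2133 has 31 days: 1462 − 31 = 1431 left.
April 2133 has 30 days: 1431 − 30 = 1401 left.
May 2133 has 31 days: 1401 − 31 = 1370 left.
June 2133 has 30 days: 1370 − 30 = 1340 left.
July 2133 has 31 days: 1340 − 31 = 1309 left.
August 2133 has 31 days: 1309 − 31 = 1278 left.
September 2133 has 30 days: 1278 − 30 = 1248 left.
October 2133 has 31 days: 1248 − 31 = 1217 left.
November 2133 has 30 days: 1217 − 30 = 1187 left.
December 2133 has 31 days: 1187 − 31 = 1156 left.
January 2134 has 31 days: 1156 − 31 = 1125 left.
February 2134 has 28 days (2134 is not a leap year): 1125 − 28 = 1097 left.
March 2134 has 31 days: 1097 − 31 = 1066 left.
April 2134 has 30 days: 1066 − 30 = 1036 left.
May 2134 has 31 days: 1036 − 31 = 1005 left.
June 2134 has 30 days: 1005 − 30 = 975 left.
July 2134 has 31 days: 975 − 31 = 944 left.
August 2134 has 31 days: 944 − 31 = 913 left.
September 2134 has 30 days: 913 − 30 = 883 left.
October 2134 has 31 days: 883 − 31 = 852 left.
November 2134 has 30 days: 852 − 30 = 822 left.
December 2134 has 31 days: 822 − 31 = 791 left.
January 2135 has 31 days: 791 − 31 = 760 left.
February 2135 has 28 days (2135 is not a leap year): 760 − 28 = 732 left.
March 2135 has 31 days: 732 − 31 = 701 left.
April 2135 has 30 days: 701 − 30 = 671 left.
May 2135 has 31 days: 671 − 31 = 640 left.
June 2135 has 30 days: 640 − 30 = 610 left.
July 2135 has 31 days: 610 − 31 = 579 left.
August 2135 has 31 days: 579 − 31 = 548 left.
September 2135 has 30 days: 548 − 30 = 518 left.
October 2135 has 31 days: 518 − 31 = 487 left.
November 2135 has 30 days: 487 − 30 = 457 left.
December 2135 has 31 days: 457 − 31 = 426 left.
January 2136 has 31 days: 426 − 31 = 395 left.
February 2136 has 29 days (2136 is a leap year): 395 − 29 = 366 left.
March 2136 has 31 days: 366 − 31 = 335 left.
April 2136 has 30 days: 335 − 30 = 305 left.
May 2136 has 31 days: 305 − 31 = 274 left.
June 2136 has 30 days: 274 − 30 = 244 left.
July 2136 has 31 days: 244 − 31 = 213 left.
August 2136 has 31 days: 213 − 31 = 182 left.
September 2136 has 30 days: 182 − 30 = 152 left.
October 2136 has 31 days: 152 − 31 = 121 left.
November 2136 has 30 days: 121 − 30 = 91 left.
December 2136 has 31 days: 91 − 31 = 60 left.
January 2137 has 31 days: 60 − 31 = 29 left.
February 2137 has 28 days (2137 is not a leap year): 29 − 28 = 1 left.
1 day into March 2137 → March 1, 2137.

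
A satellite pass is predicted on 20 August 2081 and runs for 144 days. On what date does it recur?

Counting forward 144 days from August 20, 2081.
August has 31 days, so 31 − 20 = 11 days remain after August 20, 2081; 144 − 11 = 133 left.
September 2081 has 30 days: 133 − 30 = 103 left.
October 2081 has 31 days: 103 − 31 = 72 left.
November 2081 has 30 days: 72 − 30 = 42 left.
December 2081 has 31 days: 42 − 31 = 11 left.
11 days into January 2082 → January 11, 2082.

January 11, 2082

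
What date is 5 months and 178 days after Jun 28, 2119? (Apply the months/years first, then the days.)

May 24, 2120

Advancing 5 months and 178 days from June 28, 2119: first the month/year part, then the days.
month 6 + 5 = 11 → November 2119.
Day 28 is valid in November, giving November 28, 2119.
Now add 178 days from November 28, 2119.
November has 30 days, so 30 − 28 = 2 days remain after November 28, 2119; 178 − 2 = 176 left.
December 2119 has 31 days: 176 − 31 = 145 left.
January 2120 has 31 days: 145 − 31 = 114 left.
February 2120 has 29 days (2120 is a leap year): 114 − 29 = 85 left.
March 2120 has 31 days: 85 − 31 = 54 left.
April 2120 has 30 days: 54 − 30 = 24 left.
24 days into May 2120 → May 24, 2120.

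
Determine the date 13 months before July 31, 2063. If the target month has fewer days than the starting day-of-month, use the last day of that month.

June 30, 2062

Subtracting 13 months from July 31, 2063.
month 7 − 13 = -6, which is month 6 of year 2062 → June 2062.
June 2062 has only 30 days and the start was day 31, so the date clamps to June 30, 2062.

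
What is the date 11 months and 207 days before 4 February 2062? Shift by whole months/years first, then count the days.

August 9, 2060

Counting back 11 months and 207 days from February 4, 2062: first the month/year part, then the days.
month 2 − 11 = -9, which is month 3 of year 2061 → March 2061.
Day 4 is valid in March, giving March 4, 2061.
Now subtract 207 days from March 4, 2061.
Going back 4 days from March 4, 2061 reaches the end of the previous month; 207 − 4 = 203 left.
February 2061 has 28 days (2061 is not a leap year): 203 − 28 = 175 left.
January 2061 has 31 days: 175 − 31 = 144 left.
December 2060 has 31 days: 144 − 31 = 113 left.
November 2060 has 30 days: 113 − 30 = 83 left.
October 2060 has 31 days: 83 − 31 = 52 left.
September 2060 has 30 days: 52 − 30 = 22 left.
August 2060 has 31 days; 31 − 22 = 9 → August 9, 2060.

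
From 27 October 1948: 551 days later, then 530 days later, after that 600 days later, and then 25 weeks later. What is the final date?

Advancing 551 days from October 27, 1948:
October has 31 days, so 31 − 27 = 4 days remain after October 27, 1948; 551 − 4 = 547 left.
November 1948 has 30 days: 547 − 30 = 517 left.
December 1948 has 31 days: 517 − 31 = 486 left.
January 1949 has 31 days: 486 − 31 = 455 left.
February 1949 has 28 days (1949 is not a leap year): 455 − 28 = 427 left.
March 1949 has 31 days: 427 − 31 = 396 left.
April 1949 has 30 days: 396 − 30 = 366 left.
May 1949 has 31 days: 366 − 31 = 335 left.
June 1949 has 30 days: 335 − 30 = 305 left.
July 1949 has 31 days: 305 − 31 = 274 left.
August 1949 has 31 days: 274 − 31 = 243 left.
September 1949 has 30 days: 243 − 30 = 213 left.
October 1949 has 31 days: 213 − 31 = 182 left.
November 1949 has 30 days: 182 − 30 = 152 left.
December 1949 has 31 days: 152 − 31 = 121 left.
January 1950 has 31 days: 121 − 31 = 90 left.
February 1950 has 28 days (1950 is not a leap year): 90 − 28 = 62 left.
March 1950 has 31 days: 62 − 31 = 31 left.
April 1950 has 30 days: 31 − 30 = 1 left.
1 day into May 1950 → May 1, 1950.
Advancing 530 days from May 1, 1950:
May has 31 days, so 31 − 1 = 30 days remain after May 1, 1950; 530 − 30 = 500 left.
June 1950 has 30 days: 500 − 30 = 470 left.
July 1950 has 31 days: 470 − 31 = 439 left.
August 1950 has 31 days: 439 − 31 = 408 left.
September 1950 has 30 days: 408 − 30 = 378 left.
October 1950 has 31 days: 378 − 31 = 347 left.
November 1950 has 30 days: 347 − 30 = 317 left.
December 1950 has 31 days: 317 − 31 = 286 left.
January 1951 has 31 days: 286 − 31 = 255 left.
February 1951 has 28 days (1951 is not a leap year): 255 − 28 = 227 left.
March 1951 has 31 days: 227 − 31 = 196 left.
April 1951 has 30 days: 196 − 30 = 166 left.
May 1951 has 31 days: 166 − 31 = 135 left.
June 1951 has 30 days: 135 − 30 = 105 left.
July 1951 has 31 days: 105 − 31 = 74 left.
August 1951 has 31 days: 74 − 31 = 43 left.
September 1951 has 30 days: 43 − 30 = 13 left.
13 days into October 1951 → October 13, 1951.
Adding 600 days from October 13, 1951:
October has 31 days, so 31 − 13 = 18 days remain after October 13, 1951; 600 − 18 = 582 left.
November 1951 has 30 days: 582 − 30 = 552 left.
December 1951 has 31 days: 552 − 31 = 521 left.
January 1952 has 31 days: 521 − 31 = 490 left.
February 1952 has 29 days (1952 is a leap year): 490 − 29 = 461 left.
March 1952 has 31 days: 461 − 31 = 430 left.
April 1952 has 30 days: 430 − 30 = 400 left.
May 1952 has 31 days: 400 − 31 = 369 left.
June 1952 has 30 days: 369 − 30 = 339 left.
July 1952 has 31 days: 339 − 31 = 308 left.
August 1952 has 31 days: 308 − 31 = 277 left.
September 1952 has 30 days: 277 − 30 = 247 left.
October 1952 has 31 days: 247 − 31 = 216 left.
November 1952 has 30 days: 216 − 30 = 186 left.
December 1952 has 31 days: 186 − 31 = 155 left.
January 1953 has 31 days: 155 − 31 = 124 left.
February 1953 has 28 days (1953 is not a leap year): 124 − 28 = 96 left.
March 1953 has 31 days: 96 − 31 = 65 left.
April 1953 has 30 days: 65 − 30 = 35 left.
May 1953 has 31 days: 35 − 31 = 4 left.
4 days into June 1953 → June 4, 1953.
Counting forward 25 weeks (= 175 days) from June 4, 1953:
June has 30 days, so 30 − 4 = 26 days remain after June 4, 1953; 175 − 26 = 149 left.
July 1953 has 31 days: 149 − 31 = 118 left.
August 1953 has 31 days: 118 − 31 = 87 left.
September 1953 has 30 days: 87 − 30 = 57 left.
October 1953 has 31 days: 57 − 31 = 26 left.
26 days into November 1953 → November 26, 1953.

November 26, 1953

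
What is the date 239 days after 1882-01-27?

Advancing 239 days from January 27, 1882.
January has 31 days, so 31 − 27 = 4 days remain after January 27, 1882; 239 − 4 = 235 left.
February 1882 has 28 days (1882 is not a leap year): 235 − 28 = 207 left.
March 1882 has 31 days: 207 − 31 = 176 left.
April 1882 has 30 days: 176 − 30 = 146 left.
May 1882 has 31 days: 146 − 31 = 115 left.
June 1882 has 30 days: 115 − 30 = 85 left.
July 1882 has 31 days: 85 − 31 = 54 left.
August 1882 has 31 days: 54 − 31 = 23 left.
23 days into September 1882 → September 23, 1882.

September 23, 1882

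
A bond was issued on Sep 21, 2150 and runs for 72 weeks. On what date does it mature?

February 7, 2152

Counting forward 72 weeks = 504 days from September 21, 2150.
September has 30 days, so 30 − 21 = 9 days remain after September 21, 2150; 504 − 9 = 495 left.
October 2150 has 31 days: 495 − 31 = 464 left.
November 2150 has 30 days: 464 − 30 = 434 left.
December 2150 has 31 days: 434 − 31 = 403 left.
January 2151 has 31 days: 403 − 31 = 372 left.
February 2151 has 28 days (2151 is not a leap year): 372 − 28 = 344 left.
March 2151 has 31 days: 344 − 31 = 313 left.
April 2151 has 30 days: 313 − 30 = 283 left.
May 2151 has 31 days: 283 − 31 = 252 left.
June 2151 has 30 days: 252 − 30 = 222 left.
July 2151 has 31 days: 222 − 31 = 191 left.
August 2151 has 31 days: 191 − 31 = 160 left.
September 2151 has 30 days: 160 − 30 = 130 left.
October 2151 has 31 days: 130 − 31 = 99 left.
November 2151 has 30 days: 99 − 30 = 69 left.
December 2151 has 31 days: 69 − 31 = 38 left.
January 2152 has 31 days: 38 − 31 = 7 left.
7 days into February 2152 → February 7, 2152.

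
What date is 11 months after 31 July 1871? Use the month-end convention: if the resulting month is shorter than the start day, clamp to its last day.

Advancing 11 months from July 31, 1871.
month 7 + 11 = 18, which is month 6 of year 1872 → June 1872.
June 1872 has only 30 days and the start was day 31, so the date clamps to June 30, 1872.

June 30, 1872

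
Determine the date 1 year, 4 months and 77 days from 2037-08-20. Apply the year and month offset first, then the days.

March 7, 2039

Counting forward 1 year, 4 months and 77 days from August 20, 2037: first the month/year part, then the days.
+1 year → 2038; month 8 + 4 = 12 → December 2038.
Day 20 is valid in December, giving December 20, 2038.
Now add 77 days from December 20, 2038.
December has 31 days, so 31 − 20 = 11 days remain after December 20, 2038; 77 − 11 = 66 left.
January 2039 has 31 days: 66 − 31 = 35 left.
February 2039 has 28 days (2039 is not a leap year): 35 − 28 = 7 left.
7 days into March 2039 → March 7, 2039.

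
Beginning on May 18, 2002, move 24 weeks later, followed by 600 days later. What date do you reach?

June 24, 2004

Advancing 24 weeks (= 168 days) from May 18, 2002:
May has 31 days, so 31 − 18 = 13 days remain after May 18, 2002; 168 − 13 = 155 left.
June 2002 has 30 days: 155 − 30 = 125 left.
July 2002 has 31 days: 125 − 31 = 94 left.
August 2002 has 31 days: 94 − 31 = 63 left.
September 2002 has 30 days: 63 − 30 = 33 left.
October 2002 has 31 days: 33 − 31 = 2 left.
2 days into November 2002 → November 2, 2002.
Counting forward 600 days from November 2, 2002:
November has 30 days, so 30 − 2 = 28 days remain after November 2, 2002; 600 − 28 = 572 left.
December 2002 has 31 days: 572 − 31 = 541 left.
January 2003 has 31 days: 541 − 31 = 510 left.
February 2003 has 28 days (2003 is not a leap year): 510 − 28 = 482 left.
March 2003 has 31 days: 482 − 31 = 451 left.
April 2003 has 30 days: 451 − 30 = 421 left.
May 2003 has 31 days: 421 − 31 = 390 left.
June 2003 has 30 days: 390 − 30 = 360 left.
July 2003 has 31 days: 360 − 31 = 329 left.
August 2003 has 31 days: 329 − 31 = 298 left.
September 2003 has 30 days: 298 − 30 = 268 left.
October 2003 has 31 days: 268 − 31 = 237 left.
November 2003 has 30 days: 237 − 30 = 207 left.
December 2003 has 31 days: 207 − 31 = 176 left.
January 2004 has 31 days: 176 − 31 = 145 left.
February 2004 has 29 days (2004 is a leap year): 145 − 29 = 116 left.
March 2004 has 31 days: 116 − 31 = 85 left.
April 2004 has 30 days: 85 − 30 = 55 left.
May 2004 has 31 days: 55 − 31 = 24 left.
24 days into June 2004 → June 24, 2004.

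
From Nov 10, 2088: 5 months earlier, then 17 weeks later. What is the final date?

October 7, 2088

Subtracting 5 months from November 10, 2088:
month 11 − 5 = 6 → June 2088.
Day 10 is valid in June, giving June 10, 2088.
Adding 17 weeks (= 119 days) from June 10, 2088:
June has 30 days, so 30 − 10 = 20 days remain after June 10, 2088; 119 − 20 = 99 left.
July 2088 has 31 days: 99 − 31 = 68 left.
August 2088 has 31 days: 68 − 31 = 37 left.
September 2088 has 30 days: 37 − 30 = 7 left.
7 days into October 2088 → October 7, 2088.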